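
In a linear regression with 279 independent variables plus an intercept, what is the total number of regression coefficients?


Total coefficients = number of predictors + 1 (for the intercept).
= 279 + 1 = 280.

280


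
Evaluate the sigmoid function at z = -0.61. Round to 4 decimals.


First, exp(0.6100) = 1.8404.
Then sigma(z) = 1/(1 + 1.8404) = 0.3521.

0.3521


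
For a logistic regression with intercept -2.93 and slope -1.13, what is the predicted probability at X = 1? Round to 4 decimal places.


Compute z = -2.93 + (-1.13)(1) = -4.0600.
exp(-z) = 57.9743.
P = 1/(1 + 57.9743) = 0.0170.

0.0170


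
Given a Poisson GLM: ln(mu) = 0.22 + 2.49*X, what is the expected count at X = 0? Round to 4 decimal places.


Compute eta = 0.22 + 2.49 * 0 = 0.2200.
Apply inverse link: mu = e^0.2200 = 1.2461.

1.2461


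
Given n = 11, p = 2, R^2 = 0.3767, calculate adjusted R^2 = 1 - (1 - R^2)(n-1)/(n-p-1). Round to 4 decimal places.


Adjusted R^2 = 1 - (1 - R^2) * (n-1)/(n-p-1).
(1 - R^2) = 0.6233.
(n-1)/(n-p-1) = 10/8.
(1 - R^2) * (n-1) = 0.6233 * 10 = 6.2330.
Divide by (n-p-1): 6.2330 / 8 = 0.7791.
Adj R^2 = 1 - 0.7791 = 0.2209.

0.2209


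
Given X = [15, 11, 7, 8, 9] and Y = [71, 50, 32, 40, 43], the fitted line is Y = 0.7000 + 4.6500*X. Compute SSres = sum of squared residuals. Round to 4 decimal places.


For each point, residual = actual - predicted.
Residuals: [0.5500, -1.8500, -1.2500, 2.1000, 0.4500].
Sum of squared residuals = 9.9000.

9.9000


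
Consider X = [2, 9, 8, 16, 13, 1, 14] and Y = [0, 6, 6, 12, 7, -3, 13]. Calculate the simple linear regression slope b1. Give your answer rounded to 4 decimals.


First compute the means: xbar = 9.0000, ybar = 5.8571.
Then S_xx = sum((xi - xbar)^2) = 204.0000.
S_xy = sum((xi - xbar)(yi - ybar)) = 195.0000.
b1 = S_xy / S_xx = 195.0000 / 204.0000 = 0.9559.

0.9559


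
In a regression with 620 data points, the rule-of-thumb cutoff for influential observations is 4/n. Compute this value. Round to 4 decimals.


Using the rule of thumb:
Threshold = 4 / 620 = 0.0065.

0.0065


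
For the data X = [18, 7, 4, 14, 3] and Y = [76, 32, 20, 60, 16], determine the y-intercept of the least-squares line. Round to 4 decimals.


Compute b1 = 4.0000 from the OLS formula.
With xbar = 9.2000 and ybar = 40.8000, the intercept is:
b0 = 40.8000 - 4.0000 * 9.2000 = 4.0000.

4.0000


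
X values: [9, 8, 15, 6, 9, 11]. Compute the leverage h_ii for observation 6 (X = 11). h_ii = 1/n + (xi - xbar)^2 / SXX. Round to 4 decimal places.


Compute xbar = 9.6667 with n = 6 observations.
SXX = 47.3333.
Leverage = 1/6 + (11 - 9.6667)^2/47.3333 = 0.2042.

0.2042


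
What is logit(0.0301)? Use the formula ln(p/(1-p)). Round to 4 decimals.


The odds are p/(1-p) = 0.0301 / 0.9699 = 0.0310.
logit(p) = ln(0.0310) = -3.4727.

-3.4727


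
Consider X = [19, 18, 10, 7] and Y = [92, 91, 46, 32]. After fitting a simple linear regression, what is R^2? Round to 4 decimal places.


Fit the OLS line: b0 = -5.0143, b1 = 5.2048.
SSres = 10.3476.
SStot = 2854.7500.
R^2 = 1 - 10.3476/2854.7500 = 0.9964.

0.9964


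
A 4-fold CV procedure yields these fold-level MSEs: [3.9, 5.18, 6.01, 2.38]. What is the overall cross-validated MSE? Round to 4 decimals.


Add all fold MSEs: 17.4700.
Divide by k = 4: 17.4700/4 = 4.3675.

4.3675


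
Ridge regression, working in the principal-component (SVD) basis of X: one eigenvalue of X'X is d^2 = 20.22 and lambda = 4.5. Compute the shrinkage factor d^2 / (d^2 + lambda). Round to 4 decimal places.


Denominator = d^2 + lambda = 20.22 + 4.5 = 24.7200.
Shrinkage = 20.22 / 24.7200 = 0.8180.

0.8180


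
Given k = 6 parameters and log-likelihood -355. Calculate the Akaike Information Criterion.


Compute:
2k = 2*6 = 12.
-2*loglik = -2*(-355) = 710.
AIC = 12 + 710 = 722.

722


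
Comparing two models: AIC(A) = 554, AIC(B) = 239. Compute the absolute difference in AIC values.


Compute |554 - 239| = 315.
Model B has the smaller AIC.

315


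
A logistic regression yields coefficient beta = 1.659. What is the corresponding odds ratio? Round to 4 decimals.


exp(1.659) = 5.2541.
So the odds ratio is 5.2541.

5.2541


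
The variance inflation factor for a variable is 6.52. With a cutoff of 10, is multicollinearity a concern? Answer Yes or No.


Check: VIF = 6.52 vs threshold = 10.
Since 6.52 < 10, the answer is No.

No


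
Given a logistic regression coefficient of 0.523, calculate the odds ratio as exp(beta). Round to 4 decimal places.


Odds ratio = exp(beta) = exp(0.523).
= 1.6871.

1.6871


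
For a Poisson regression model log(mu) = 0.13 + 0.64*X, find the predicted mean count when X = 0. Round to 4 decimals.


eta = 0.13 + 0.64 * 0 = 0.1300.
mu = exp(0.1300) = 1.1388.

1.1388


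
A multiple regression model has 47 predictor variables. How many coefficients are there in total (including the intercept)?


Each predictor gets one coefficient, plus one intercept.
Total parameters = 47 + 1 = 48.

48


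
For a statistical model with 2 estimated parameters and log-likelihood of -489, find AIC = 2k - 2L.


AIC = 2*2 - 2*(-489).
= 4 + 978 = 982.

982


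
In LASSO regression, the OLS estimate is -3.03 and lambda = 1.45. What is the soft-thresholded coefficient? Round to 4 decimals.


Absolute value: |-3.03| = 3.03.
Compare to lambda = 1.45.
Since |beta| > lambda, coefficient = sign(beta)*(|beta| - lambda) = -1.5800.

-1.5800


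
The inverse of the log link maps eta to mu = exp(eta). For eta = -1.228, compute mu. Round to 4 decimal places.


Apply the inverse link:
mu = e^-1.228 = 0.2929.

0.2929


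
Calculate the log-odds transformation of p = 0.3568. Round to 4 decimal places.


The odds are p/(1-p) = 0.3568 / 0.6432 = 0.5547.
logit(p) = ln(0.5547) = -0.5893.

-0.5893


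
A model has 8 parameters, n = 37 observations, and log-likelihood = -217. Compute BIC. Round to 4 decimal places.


k * ln(n) = 8 * ln(37) = 8 * 3.610918 = 28.887344.
-2 * loglik = -2 * (-217) = 434.
BIC = 28.887344 + 434 = 462.887344, which rounds to 462.8873.

462.8873


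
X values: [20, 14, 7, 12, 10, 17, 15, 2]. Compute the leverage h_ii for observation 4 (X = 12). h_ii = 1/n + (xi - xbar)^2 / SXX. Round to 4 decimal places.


n = 8, xbar = 12.1250.
SXX = sum((xi - xbar)^2) = 230.8750.
h = 1/8 + (12 - 12.1250)^2 / 230.8750 = 0.1251.

0.1251


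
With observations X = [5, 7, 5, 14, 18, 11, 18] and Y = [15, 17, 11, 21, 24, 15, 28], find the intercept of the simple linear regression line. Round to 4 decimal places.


First find the slope: b1 = 0.9457.
Means: xbar = 11.1429, ybar = 18.7143.
b0 = ybar - b1 * xbar = 18.7143 - 0.9457 * 11.1429 = 8.1760.

8.1760


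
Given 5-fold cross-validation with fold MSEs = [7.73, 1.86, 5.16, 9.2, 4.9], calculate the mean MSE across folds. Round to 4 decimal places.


Total MSE across folds = 28.8500.
CV-MSE = 28.8500/5 = 5.7700.

5.7700


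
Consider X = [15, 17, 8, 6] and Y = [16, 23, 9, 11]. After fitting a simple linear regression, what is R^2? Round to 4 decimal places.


After computing the OLS fit (b0=2.5059, b1=1.0647):
SSres = 20.3941, SStot = 116.7500.
R^2 = 1 - 20.3941/116.7500 = 0.8253.

0.8253


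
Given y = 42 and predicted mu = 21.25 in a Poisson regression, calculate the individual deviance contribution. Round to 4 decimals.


Compute y*ln(y/mu) = 42*ln(42/21.25) = 42*0.681313 = 28.615146.
y - mu = 20.75.
D = 2*(28.615146 - (20.75)) = 15.730292, which rounds to 15.7303.

15.7303


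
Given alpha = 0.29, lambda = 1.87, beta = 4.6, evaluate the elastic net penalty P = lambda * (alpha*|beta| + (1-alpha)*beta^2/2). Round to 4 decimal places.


Compute:
L1 = 0.29 * 4.6 = 1.3340.
L2 = 0.71 * 4.6^2 / 2 = 7.5118.
Penalty = 1.87 * (1.3340 + 7.5118) = 16.5416.

16.5416


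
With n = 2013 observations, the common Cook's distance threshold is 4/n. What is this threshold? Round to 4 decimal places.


The threshold is 4/n.
4/2013 = 0.0020.

0.0020


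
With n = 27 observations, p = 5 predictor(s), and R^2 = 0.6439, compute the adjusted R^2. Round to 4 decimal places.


Adjusted R^2 = 1 - (1 - R^2) * (n-1)/(n-p-1).
(1 - R^2) = 0.3561.
(n-1)/(n-p-1) = 26/21.
(1 - R^2) * (n-1) = 0.3561 * 26 = 9.2586.
Divide by (n-p-1): 9.2586 / 21 = 0.4409.
Adj R^2 = 1 - 0.4409 = 0.5591.

0.5591


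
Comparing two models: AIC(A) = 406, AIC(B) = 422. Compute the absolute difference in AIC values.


Absolute difference = |406 - 422| = 16.
The model with lower AIC (A) is preferred.

16


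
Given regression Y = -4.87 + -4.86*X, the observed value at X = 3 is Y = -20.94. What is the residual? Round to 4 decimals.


Fitted value at X = 3 is yhat = -4.87 + -4.86*3 = -19.4500.
Residual = -20.94 - -19.4500 = -1.4900.

-1.4900


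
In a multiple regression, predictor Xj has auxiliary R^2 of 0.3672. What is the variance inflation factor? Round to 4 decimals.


Using VIF = 1/(1 - R^2_j):
1 - 0.3672 = 0.6328.
VIF = 1.5803.

1.5803


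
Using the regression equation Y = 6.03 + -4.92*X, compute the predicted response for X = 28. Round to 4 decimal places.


Substitute X = 28 into the equation:
Y = 6.03 + -4.92 * 28 = 6.03 + -137.7600 = -131.7300.

-131.7300


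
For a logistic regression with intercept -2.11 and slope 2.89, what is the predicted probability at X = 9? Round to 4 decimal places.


z = -2.11 + 2.89 * 9 = 23.9000.
Sigmoid: P = 1 / (1 + exp(-23.9000)) = 1.0000.

1.0000


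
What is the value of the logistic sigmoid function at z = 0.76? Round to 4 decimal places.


Compute exp(-0.7600) = 0.4677.
Sigmoid = 1 / (1 + 0.4677) = 1 / 1.4677 = 0.6814.

0.6814


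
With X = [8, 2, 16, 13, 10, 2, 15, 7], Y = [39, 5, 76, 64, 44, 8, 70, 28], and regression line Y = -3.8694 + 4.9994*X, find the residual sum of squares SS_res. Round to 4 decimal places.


For each point, residual = actual - predicted.
Residuals: [2.8742, -1.1294, -0.1210, 2.8772, -2.1246, 1.8706, -1.1216, -3.1264].
Sum of squared residuals = 36.8749.

36.8749


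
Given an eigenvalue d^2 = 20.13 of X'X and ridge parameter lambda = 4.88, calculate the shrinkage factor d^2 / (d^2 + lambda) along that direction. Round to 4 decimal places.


Compute the denominator: 20.13 + 4.88 = 25.0100.
Shrinkage factor = 20.13 / 25.0100 = 0.8049.

0.8049


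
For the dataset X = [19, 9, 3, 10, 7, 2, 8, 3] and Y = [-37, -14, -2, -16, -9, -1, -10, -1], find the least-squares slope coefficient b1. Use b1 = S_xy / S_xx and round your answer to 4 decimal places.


First compute the means: xbar = 7.6250, ybar = -11.2500.
Then S_xx = sum((xi - xbar)^2) = 211.8750.
S_xy = sum((xi - xbar)(yi - ybar)) = -456.7500.
b1 = S_xy / S_xx = -456.7500 / 211.8750 = -2.1558.

-2.1558


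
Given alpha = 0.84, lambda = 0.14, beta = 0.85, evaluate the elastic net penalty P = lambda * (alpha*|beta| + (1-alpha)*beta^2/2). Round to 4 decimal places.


Compute:
L1 = 0.84 * 0.85 = 0.7140.
L2 = 0.16 * 0.85^2 / 2 = 0.0578.
Penalty = 0.14 * (0.7140 + 0.0578) = 0.1081.

0.1081


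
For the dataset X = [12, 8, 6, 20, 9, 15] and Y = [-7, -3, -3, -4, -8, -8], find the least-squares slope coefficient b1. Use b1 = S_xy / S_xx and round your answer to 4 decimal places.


The sample means are xbar = 11.6667 and ybar = -5.5000.
Compute S_xx = 133.3333 and S_xy = -13.0000.
Slope b1 = S_xy / S_xx = -13.0000 / 133.3333 = -0.0975.

-0.0975


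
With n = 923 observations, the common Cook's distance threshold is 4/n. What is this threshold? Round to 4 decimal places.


The threshold is 4/n.
4/923 = 0.0043.

0.0043


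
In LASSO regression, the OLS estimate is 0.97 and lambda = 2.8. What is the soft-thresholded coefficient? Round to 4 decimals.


Check: |0.97| = 0.97 vs lambda = 2.8.
Since |beta| <= lambda, the coefficient is set to 0.
Soft-thresholded coefficient = 0.0000.

0.0000


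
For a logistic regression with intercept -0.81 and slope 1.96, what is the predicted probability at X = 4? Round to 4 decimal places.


Linear predictor: z = -0.81 + 1.96 * 4 = 7.0300.
P = 1/(1 + exp(-7.0300)) = 1/(1 + 0.0009) = 0.9991.

0.9991


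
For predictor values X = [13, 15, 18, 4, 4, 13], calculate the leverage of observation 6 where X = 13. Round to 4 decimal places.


Mean of X: xbar = 11.1667.
SXX = 170.8333.
For X = 13: h = 1/6 + (13 - 11.1667)^2/170.8333 = 0.1863.

0.1863


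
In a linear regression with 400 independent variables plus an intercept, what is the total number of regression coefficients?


Total coefficients = number of predictors + 1 (for the intercept).
= 400 + 1 = 401.

401


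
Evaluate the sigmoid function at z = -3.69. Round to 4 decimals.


exp(3.6900) = 40.0448.
1 + exp(-z) = 41.0448.
sigmoid = 1/41.0448 = 0.0244.

0.0244


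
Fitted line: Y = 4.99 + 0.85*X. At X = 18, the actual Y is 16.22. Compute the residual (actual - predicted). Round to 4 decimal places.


Compute yhat = 4.99 + (0.85)(18) = 20.2900.
Residual = actual - predicted = 16.22 - 20.2900 = -4.0700.

-4.0700


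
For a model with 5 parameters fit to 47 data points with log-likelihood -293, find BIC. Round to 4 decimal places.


ln(47) = 3.850148.
k * ln(n) = 5 * 3.850148 = 19.250740.
-2L = 586.
BIC = 19.250740 + 586 = 605.250740, which rounds to 605.2507.

605.2507


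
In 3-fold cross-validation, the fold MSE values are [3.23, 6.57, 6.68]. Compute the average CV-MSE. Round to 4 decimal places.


Sum of fold MSEs = 16.4800.
Average = 16.4800 / 3 = 5.4933.

5.4933


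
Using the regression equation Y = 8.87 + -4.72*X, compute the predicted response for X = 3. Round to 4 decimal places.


Predicted value:
Y = 8.87 + (-4.72)(3) = 8.87 + -14.1600 = -5.2900.

-5.2900


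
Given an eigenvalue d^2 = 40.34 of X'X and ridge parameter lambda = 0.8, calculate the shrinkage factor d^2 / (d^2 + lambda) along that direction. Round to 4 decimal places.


d^2 + lambda = 40.34 + 0.8 = 41.1400.
Shrinkage factor = 40.34/41.1400 = 0.9806.

0.9806


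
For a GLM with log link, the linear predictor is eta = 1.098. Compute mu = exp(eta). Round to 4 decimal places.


The inverse log link gives:
mu = exp(1.098) = 2.9982.

2.9982


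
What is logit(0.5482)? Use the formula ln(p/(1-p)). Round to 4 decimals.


Compute the odds: 0.5482/0.4518 = 1.2134.
Take the natural log: ln(1.2134) = 0.1934.

0.1934


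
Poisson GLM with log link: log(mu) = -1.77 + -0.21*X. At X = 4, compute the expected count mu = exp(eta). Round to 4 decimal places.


eta = -1.77 + -0.21 * 4 = -2.6100.
mu = exp(-2.6100) = 0.0735.

0.0735


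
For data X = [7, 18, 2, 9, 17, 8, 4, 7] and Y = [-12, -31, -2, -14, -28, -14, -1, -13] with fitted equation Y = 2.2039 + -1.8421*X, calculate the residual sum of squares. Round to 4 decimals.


Predicted values from Y = 2.2039 + -1.8421*X.
Residuals: [-1.3092, -0.0461, -0.5197, 0.3750, 1.1118, -1.4671, 4.1645, -2.3092].
SSres = 28.1908.

28.1908


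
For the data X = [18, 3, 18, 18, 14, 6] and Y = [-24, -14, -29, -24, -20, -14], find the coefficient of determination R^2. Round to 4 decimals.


After computing the OLS fit (b0=-10.1119, b1=-0.8354):
SSres = 23.9110, SStot = 180.8333.
R^2 = 1 - 23.9110/180.8333 = 0.8678.

0.8678


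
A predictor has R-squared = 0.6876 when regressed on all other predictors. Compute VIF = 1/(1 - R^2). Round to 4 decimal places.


Denominator: 1 - 0.6876 = 0.3124.
VIF = 1 / 0.3124 = 3.2010.

3.2010


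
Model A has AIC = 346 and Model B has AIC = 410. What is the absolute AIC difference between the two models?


Compute |346 - 410| = 64.
Model A has the smaller AIC.

64


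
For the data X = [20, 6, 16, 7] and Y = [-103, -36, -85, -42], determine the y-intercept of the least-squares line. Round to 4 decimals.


The slope is b1 = -4.7709.
Sample means are xbar = 12.2500 and ybar = -66.5000.
Intercept: b0 = -66.5000 - (-4.7709)(12.2500) = -8.0568.

-8.0568


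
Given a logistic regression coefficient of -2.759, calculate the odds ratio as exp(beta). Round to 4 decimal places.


The odds ratio is computed as:
OR = e^(-2.759) = 0.0634.

0.0634


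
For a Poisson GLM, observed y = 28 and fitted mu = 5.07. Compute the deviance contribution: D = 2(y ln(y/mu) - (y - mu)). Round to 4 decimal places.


y/mu = 28/5.07 = 5.522682 (approx.), and ln(28/5.07) = 1.708864.
y * ln(y/mu) = 28 * 1.708864 = 47.848192.
y - mu = 22.93.
D = 2 * (47.848192 - 22.93) = 49.836384, which rounds to 49.8364.

49.8364


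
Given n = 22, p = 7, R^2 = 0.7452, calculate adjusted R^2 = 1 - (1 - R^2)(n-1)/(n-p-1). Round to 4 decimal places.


Adjusted R^2 = 1 - (1 - R^2) * (n-1)/(n-p-1).
(1 - R^2) = 0.2548.
(n-1)/(n-p-1) = 21/14.
(1 - R^2) * (n-1) = 0.2548 * 21 = 5.3508.
Divide by (n-p-1): 5.3508 / 14 = 0.3822.
Adj R^2 = 1 - 0.3822 = 0.6178.

0.6178


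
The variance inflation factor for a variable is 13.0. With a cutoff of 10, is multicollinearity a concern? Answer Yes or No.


The threshold is 10.
VIF = 13.0 is >= 10.
Multicollinearity indication: Yes.

Yes


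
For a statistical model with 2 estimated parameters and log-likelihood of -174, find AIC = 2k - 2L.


Compute:
2k = 2*2 = 4.
-2*loglik = -2*(-174) = 348.
AIC = 4 + 348 = 352.

352


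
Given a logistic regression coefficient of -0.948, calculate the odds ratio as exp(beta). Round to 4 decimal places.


The odds ratio is computed as:
OR = e^(-0.948) = 0.3875.

0.3875


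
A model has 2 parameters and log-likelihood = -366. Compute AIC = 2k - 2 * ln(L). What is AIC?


AIC = 2k - 2*loglik = 2(2) - 2(-366).
= 4 + 732 = 736.

736


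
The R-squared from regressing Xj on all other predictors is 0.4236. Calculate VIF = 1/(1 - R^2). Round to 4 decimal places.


Using VIF = 1/(1 - R^2_j):
1 - 0.4236 = 0.5764.
VIF = 1.7349.

1.7349


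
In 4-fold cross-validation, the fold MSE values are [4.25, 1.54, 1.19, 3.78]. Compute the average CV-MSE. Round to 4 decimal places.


Total MSE across folds = 10.7600.
CV-MSE = 10.7600/4 = 2.6900.

2.6900


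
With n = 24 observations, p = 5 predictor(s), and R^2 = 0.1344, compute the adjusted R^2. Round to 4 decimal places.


Adjusted R^2 = 1 - (1 - R^2) * (n-1)/(n-p-1).
(1 - R^2) = 0.8656.
(n-1)/(n-p-1) = 23/18.
(1 - R^2) * (n-1) = 0.8656 * 23 = 19.9088.
Divide by (n-p-1): 19.9088 / 18 = 1.1060.
Adj R^2 = 1 - 1.1060 = -0.1060.

-0.1060


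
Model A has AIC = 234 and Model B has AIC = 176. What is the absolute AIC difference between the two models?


Absolute difference = |234 - 176| = 58.
The model with lower AIC (B) is preferred.

58


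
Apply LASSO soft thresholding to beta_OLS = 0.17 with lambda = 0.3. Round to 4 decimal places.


|beta_OLS| = 0.17.
lambda = 0.3.
Since |beta| <= lambda, the coefficient is set to 0.
Result = 0.0000.

0.0000


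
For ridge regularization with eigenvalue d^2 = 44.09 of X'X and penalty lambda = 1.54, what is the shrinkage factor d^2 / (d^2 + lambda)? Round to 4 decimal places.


Denominator = d^2 + lambda = 44.09 + 1.54 = 45.6300.
Shrinkage = 44.09 / 45.6300 = 0.9663.

0.9663


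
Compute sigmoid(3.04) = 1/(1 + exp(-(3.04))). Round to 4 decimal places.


exp(-3.0400) = 0.0478.
1 + exp(-z) = 1.0478.
sigmoid = 1/1.0478 = 0.9543.

0.9543


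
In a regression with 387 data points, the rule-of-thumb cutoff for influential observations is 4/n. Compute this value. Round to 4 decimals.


Cook's distance cutoff = 4/n = 4/387.
= 0.0103.

0.0103


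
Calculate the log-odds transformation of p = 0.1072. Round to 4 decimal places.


Compute the odds: 0.1072/0.8928 = 0.1201.
Take the natural log: ln(0.1201) = -2.1197.

-2.1197


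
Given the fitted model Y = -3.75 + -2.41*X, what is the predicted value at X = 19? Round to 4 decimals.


Plug X = 19 into Y = -3.75 + -2.41*X:
Y = -3.75 + -45.7900 = -49.5400.

-49.5400


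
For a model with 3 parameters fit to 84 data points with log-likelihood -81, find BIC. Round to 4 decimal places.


Compute k*ln(n) = 3*ln(84) = 3*4.430817 = 13.292451.
Then -2*loglik = 162.
BIC = 13.292451 + 162 = 175.292451, which rounds to 175.2925.

175.2925


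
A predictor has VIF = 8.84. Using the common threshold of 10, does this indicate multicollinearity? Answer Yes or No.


Check: VIF = 8.84 vs threshold = 10.
Since 8.84 < 10, the answer is No.

No


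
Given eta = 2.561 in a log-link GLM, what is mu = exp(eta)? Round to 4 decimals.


Apply the inverse link:
mu = e^2.561 = 12.9488.

12.9488


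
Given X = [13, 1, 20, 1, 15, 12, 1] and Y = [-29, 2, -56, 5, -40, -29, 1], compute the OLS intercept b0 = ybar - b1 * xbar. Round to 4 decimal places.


The slope is b1 = -3.0027.
Sample means are xbar = 9.0000 and ybar = -20.8571.
Intercept: b0 = -20.8571 - (-3.0027)(9.0000) = 6.1669.

6.1669


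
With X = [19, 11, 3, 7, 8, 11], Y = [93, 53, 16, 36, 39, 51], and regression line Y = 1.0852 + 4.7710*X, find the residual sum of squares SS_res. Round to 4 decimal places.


Predicted values from Y = 1.0852 + 4.7710*X.
Residuals: [1.2658, -0.5662, 0.6018, 1.5178, -0.2532, -2.5662].
SSres = 11.2382.

11.2382


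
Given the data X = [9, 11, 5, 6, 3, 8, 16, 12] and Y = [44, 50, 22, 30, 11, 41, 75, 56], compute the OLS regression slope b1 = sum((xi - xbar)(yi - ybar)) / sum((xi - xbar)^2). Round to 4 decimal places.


Calculate xbar = 8.7500, ybar = 41.1250.
S_xx = 123.5000, S_xy = 590.2500.
Using b1 = S_xy / S_xx = 590.2500 / 123.5000, we get b1 = 4.7794.

4.7794


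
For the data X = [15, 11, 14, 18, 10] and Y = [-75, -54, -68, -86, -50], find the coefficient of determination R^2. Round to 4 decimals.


The fitted line is Y = -3.8155 + -4.6165*X.
SSres = 5.1408, SStot = 883.2000.
R^2 = 1 - SSres/SStot = 0.9942.

0.9942


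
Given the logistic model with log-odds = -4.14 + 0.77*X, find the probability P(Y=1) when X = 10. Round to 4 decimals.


z = -4.14 + 0.77 * 10 = 3.5600.
Sigmoid: P = 1 / (1 + exp(-3.5600)) = 0.9723.

0.9723


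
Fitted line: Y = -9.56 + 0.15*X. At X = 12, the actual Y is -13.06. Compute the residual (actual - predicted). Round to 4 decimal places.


Fitted value at X = 12 is yhat = -9.56 + 0.15*12 = -7.7600.
Residual = -13.06 - -7.7600 = -5.3000.

-5.3000


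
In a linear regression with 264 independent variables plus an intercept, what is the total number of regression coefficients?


Including the intercept, the model has 264 predictor coefficients + 1 intercept.
Total = 265.

265


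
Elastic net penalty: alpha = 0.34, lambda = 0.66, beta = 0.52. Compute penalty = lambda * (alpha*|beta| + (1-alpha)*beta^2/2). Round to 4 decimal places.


Compute:
L1 = 0.34 * 0.52 = 0.1768.
L2 = 0.66 * 0.52^2 / 2 = 0.0892.
Penalty = 0.66 * (0.1768 + 0.0892) = 0.1756.

0.1756


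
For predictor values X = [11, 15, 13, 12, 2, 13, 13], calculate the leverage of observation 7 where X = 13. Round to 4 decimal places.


Compute xbar = 11.2857 with n = 7 observations.
SXX = 109.4286.
Leverage = 1/7 + (13 - 11.2857)^2/109.4286 = 0.1697.

0.1697


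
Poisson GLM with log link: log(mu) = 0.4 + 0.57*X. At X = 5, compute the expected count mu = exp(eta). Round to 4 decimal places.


eta = 0.4 + 0.57 * 5 = 3.2500.
mu = exp(3.2500) = 25.7903.

25.7903


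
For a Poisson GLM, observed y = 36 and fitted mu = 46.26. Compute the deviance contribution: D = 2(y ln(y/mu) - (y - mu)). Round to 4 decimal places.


First: ln(36/46.26) = -0.250759.
Then: 36 * -0.250759 = -9.027324.
y - mu = 36 - 46.26 = -10.26.
D = 2(-9.027324 - -10.26) = 2.465352, which rounds to 2.4654.

2.4654


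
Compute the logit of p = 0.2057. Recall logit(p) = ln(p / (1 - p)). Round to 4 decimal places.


The odds are p/(1-p) = 0.2057 / 0.7943 = 0.2590.
logit(p) = ln(0.2590) = -1.3510.

-1.3510


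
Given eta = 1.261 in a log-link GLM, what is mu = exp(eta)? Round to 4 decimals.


The inverse log link gives:
mu = exp(1.261) = 3.5289.

3.5289


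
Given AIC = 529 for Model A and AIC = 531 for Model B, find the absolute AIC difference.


|AIC_A - AIC_B| = |529 - 531| = 2.
Model A is preferred (lower AIC).

2


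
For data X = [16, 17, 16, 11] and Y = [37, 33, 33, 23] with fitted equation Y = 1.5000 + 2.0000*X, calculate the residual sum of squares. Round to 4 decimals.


For each point, residual = actual - predicted.
Residuals: [3.5000, -2.5000, -0.5000, -0.5000].
Sum of squared residuals = 19.0000.

19.0000


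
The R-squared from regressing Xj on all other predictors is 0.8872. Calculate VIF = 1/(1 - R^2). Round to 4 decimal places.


VIF = 1 / (1 - 0.8872).
= 1 / 0.1128 = 8.8652.

8.8652


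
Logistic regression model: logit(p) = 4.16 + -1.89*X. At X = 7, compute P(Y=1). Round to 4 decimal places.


Compute z = 4.16 + (-1.89)(7) = -9.0700.
exp(-z) = 8690.6238.
P = 1/(1 + 8690.6238) = 0.0001.

0.0001


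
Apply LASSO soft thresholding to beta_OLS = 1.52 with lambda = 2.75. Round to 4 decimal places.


|beta_OLS| = 1.52.
lambda = 2.75.
Since |beta| <= lambda, the coefficient is set to 0.
Result = 0.0000.

0.0000


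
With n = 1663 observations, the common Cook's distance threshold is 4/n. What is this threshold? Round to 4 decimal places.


Cook's distance cutoff = 4/n = 4/1663.
= 0.0024.

0.0024


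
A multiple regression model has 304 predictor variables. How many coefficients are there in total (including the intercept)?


Total coefficients = number of predictors + 1 (for the intercept).
= 304 + 1 = 305.

305


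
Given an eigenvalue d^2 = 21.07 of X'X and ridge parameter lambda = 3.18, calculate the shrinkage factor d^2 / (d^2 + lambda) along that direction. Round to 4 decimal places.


Denominator = d^2 + lambda = 21.07 + 3.18 = 24.2500.
Shrinkage = 21.07 / 24.2500 = 0.8689.

0.8689


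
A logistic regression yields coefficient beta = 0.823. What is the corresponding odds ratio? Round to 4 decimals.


Odds ratio = exp(beta) = exp(0.823).
= 2.2773.

2.2773


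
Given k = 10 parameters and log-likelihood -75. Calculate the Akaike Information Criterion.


AIC = 2k - 2*loglik = 2(10) - 2(-75).
= 20 + 150 = 170.

170


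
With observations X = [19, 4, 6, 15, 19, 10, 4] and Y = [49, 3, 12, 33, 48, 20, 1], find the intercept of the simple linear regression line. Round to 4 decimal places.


First find the slope: b1 = 2.9851.
Means: xbar = 11.0000, ybar = 23.7143.
b0 = ybar - b1 * xbar = 23.7143 - 2.9851 * 11.0000 = -9.1215.

-9.1215


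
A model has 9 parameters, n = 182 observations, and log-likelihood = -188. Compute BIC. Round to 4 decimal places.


ln(182) = 5.204007.
k * ln(n) = 9 * 5.204007 = 46.836063.
-2L = 376.
BIC = 46.836063 + 376 = 422.836063, which rounds to 422.8361.

422.8361


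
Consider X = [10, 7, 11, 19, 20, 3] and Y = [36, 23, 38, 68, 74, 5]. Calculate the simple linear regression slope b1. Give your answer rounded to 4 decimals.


First compute the means: xbar = 11.6667, ybar = 40.6667.
Then S_xx = sum((xi - xbar)^2) = 223.3333.
S_xy = sum((xi - xbar)(yi - ybar)) = 879.3333.
b1 = S_xy / S_xx = 879.3333 / 223.3333 = 3.9373.

3.9373


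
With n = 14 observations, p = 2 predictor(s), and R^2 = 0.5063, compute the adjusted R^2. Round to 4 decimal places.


Plug in: Adj R^2 = 1 - (1 - 0.5063) * 13/11.
= 1 - 0.4937 * 13/11
= 1 - 6.4181 / 11
= 1 - 0.5835 = 0.4165.

0.4165


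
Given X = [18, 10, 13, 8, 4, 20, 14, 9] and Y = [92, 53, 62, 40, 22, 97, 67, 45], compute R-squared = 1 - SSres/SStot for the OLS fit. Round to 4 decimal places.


The fitted line is Y = 2.3561 + 4.7828*X.
SSres = 34.1616, SStot = 4563.5000.
R^2 = 1 - SSres/SStot = 0.9925.

0.9925


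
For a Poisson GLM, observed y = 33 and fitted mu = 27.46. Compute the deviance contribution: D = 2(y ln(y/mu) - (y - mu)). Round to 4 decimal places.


First: ln(33/27.46) = 0.183777.
Then: 33 * 0.183777 = 6.064641.
y - mu = 33 - 27.46 = 5.54.
D = 2(6.064641 - 5.54) = 1.049282, which rounds to 1.0493.

1.0493


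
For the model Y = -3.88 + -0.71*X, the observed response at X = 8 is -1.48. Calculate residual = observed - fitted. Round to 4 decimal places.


Fitted value at X = 8 is yhat = -3.88 + -0.71*8 = -9.5600.
Residual = -1.48 - -9.5600 = 8.0800.

8.0800


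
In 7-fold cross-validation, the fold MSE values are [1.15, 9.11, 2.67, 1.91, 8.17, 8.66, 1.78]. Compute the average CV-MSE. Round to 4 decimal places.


Total MSE across folds = 33.4500.
CV-MSE = 33.4500/7 = 4.7786.

4.7786


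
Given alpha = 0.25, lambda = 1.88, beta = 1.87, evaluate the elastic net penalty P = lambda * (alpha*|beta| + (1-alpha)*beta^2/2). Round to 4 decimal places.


L1 component = 0.25 * |1.87| = 0.4675.
L2 component = 0.75 * 1.87^2 / 2 = 1.3113.
Penalty = 1.88 * (0.4675 + 1.3113) = 1.88 * 1.7788 = 3.3442.

3.3442


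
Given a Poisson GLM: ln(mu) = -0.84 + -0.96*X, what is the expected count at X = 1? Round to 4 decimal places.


Compute eta = -0.84 + -0.96 * 1 = -1.8000.
Apply inverse link: mu = e^-1.8000 = 0.1653.

0.1653


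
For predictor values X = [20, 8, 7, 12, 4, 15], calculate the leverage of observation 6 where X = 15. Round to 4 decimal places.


n = 6, xbar = 11.0000.
SXX = sum((xi - xbar)^2) = 172.0000.
h = 1/6 + (15 - 11.0000)^2 / 172.0000 = 0.2597.

0.2597


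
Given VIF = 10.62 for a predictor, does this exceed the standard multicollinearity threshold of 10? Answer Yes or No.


Check: VIF = 10.62 vs threshold = 10.
Since 10.62 >= 10, the answer is Yes.

Yes


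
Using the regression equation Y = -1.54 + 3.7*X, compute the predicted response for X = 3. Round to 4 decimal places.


Plug X = 3 into Y = -1.54 + 3.7*X:
Y = -1.54 + 11.1000 = 9.5600.

9.5600


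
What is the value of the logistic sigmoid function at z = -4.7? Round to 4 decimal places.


First, exp(4.7000) = 109.9472.
Then sigma(z) = 1/(1 + 109.9472) = 0.0090.

0.0090


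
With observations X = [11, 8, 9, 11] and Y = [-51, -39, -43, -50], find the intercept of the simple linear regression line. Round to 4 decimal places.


Compute b1 = -3.8148 from the OLS formula.
With xbar = 9.7500 and ybar = -45.7500, the intercept is:
b0 = -45.7500 - -3.8148 * 9.7500 = -8.5556.

-8.5556


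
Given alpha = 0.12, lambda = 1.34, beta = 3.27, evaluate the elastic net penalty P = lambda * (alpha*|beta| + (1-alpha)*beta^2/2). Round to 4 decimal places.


Compute:
L1 = 0.12 * 3.27 = 0.3924.
L2 = 0.88 * 3.27^2 / 2 = 4.7049.
Penalty = 1.34 * (0.3924 + 4.7049) = 6.8303.

6.8303


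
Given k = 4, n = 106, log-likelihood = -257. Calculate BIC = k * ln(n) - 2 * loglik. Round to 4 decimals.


k * ln(n) = 4 * ln(106) = 4 * 4.663439 = 18.653756.
-2 * loglik = -2 * (-257) = 514.
BIC = 18.653756 + 514 = 532.653756, which rounds to 532.6538.

532.6538


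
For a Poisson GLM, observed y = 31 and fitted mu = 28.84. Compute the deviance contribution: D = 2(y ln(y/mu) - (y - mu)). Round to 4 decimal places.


First: ln(31/28.84) = 0.072224.
Then: 31 * 0.072224 = 2.238944.
y - mu = 31 - 28.84 = 2.16.
D = 2(2.238944 - 2.16) = 0.157888, which rounds to 0.1579.

0.1579


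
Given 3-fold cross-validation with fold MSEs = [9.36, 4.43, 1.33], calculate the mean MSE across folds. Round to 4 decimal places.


Total MSE across folds = 15.1200.
CV-MSE = 15.1200/3 = 5.0400.

5.0400


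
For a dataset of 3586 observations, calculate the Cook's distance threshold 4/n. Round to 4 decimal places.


The threshold is 4/n.
4/3586 = 0.0011.

0.0011


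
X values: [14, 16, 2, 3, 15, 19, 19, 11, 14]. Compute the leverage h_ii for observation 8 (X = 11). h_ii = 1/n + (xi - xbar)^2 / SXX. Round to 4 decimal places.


Mean of X: xbar = 12.5556.
SXX = 310.2222.
For X = 11: h = 1/9 + (11 - 12.5556)^2/310.2222 = 0.1189.

0.1189


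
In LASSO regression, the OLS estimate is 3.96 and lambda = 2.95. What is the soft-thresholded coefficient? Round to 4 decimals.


Absolute value: |3.96| = 3.96.
Compare to lambda = 2.95.
Since |beta| > lambda, coefficient = sign(beta)*(|beta| - lambda) = 1.0100.

1.0100


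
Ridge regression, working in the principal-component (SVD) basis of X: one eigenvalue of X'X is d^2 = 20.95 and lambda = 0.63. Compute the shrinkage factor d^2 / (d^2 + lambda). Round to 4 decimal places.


Compute the denominator: 20.95 + 0.63 = 21.5800.
Shrinkage factor = 20.95 / 21.5800 = 0.9708.

0.9708


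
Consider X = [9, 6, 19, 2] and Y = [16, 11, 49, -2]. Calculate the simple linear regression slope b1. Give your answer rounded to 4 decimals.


The sample means are xbar = 9.0000 and ybar = 18.5000.
Compute S_xx = 158.0000 and S_xy = 471.0000.
Slope b1 = S_xy / S_xx = 471.0000 / 158.0000 = 2.9810.

2.9810


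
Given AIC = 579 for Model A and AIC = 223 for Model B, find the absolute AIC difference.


Compute |579 - 223| = 356.
Model B has the smaller AIC.

356


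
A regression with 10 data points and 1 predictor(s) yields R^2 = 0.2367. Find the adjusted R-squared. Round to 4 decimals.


Plug in: Adj R^2 = 1 - (1 - 0.2367) * 9/8.
= 1 - 0.7633 * 9/8
= 1 - 6.8697 / 8
= 1 - 0.8587 = 0.1413.

0.1413


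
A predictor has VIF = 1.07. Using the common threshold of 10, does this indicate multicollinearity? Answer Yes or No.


Check: VIF = 1.07 vs threshold = 10.
Since 1.07 < 10, the answer is No.

No


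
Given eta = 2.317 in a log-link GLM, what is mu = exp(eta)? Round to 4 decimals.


mu = exp(eta) = exp(2.317).
= 10.1452.

10.1452


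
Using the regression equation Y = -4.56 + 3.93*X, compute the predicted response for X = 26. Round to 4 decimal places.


Predicted value:
Y = -4.56 + (3.93)(26) = -4.56 + 102.1800 = 97.6200.

97.6200


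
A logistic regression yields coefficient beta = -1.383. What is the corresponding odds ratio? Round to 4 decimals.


Odds ratio = exp(beta) = exp(-1.383).
= 0.2508.

0.2508


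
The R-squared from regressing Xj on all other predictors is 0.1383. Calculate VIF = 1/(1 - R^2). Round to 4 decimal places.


VIF = 1 / (1 - 0.1383).
= 1 / 0.8617 = 1.1605.

1.1605


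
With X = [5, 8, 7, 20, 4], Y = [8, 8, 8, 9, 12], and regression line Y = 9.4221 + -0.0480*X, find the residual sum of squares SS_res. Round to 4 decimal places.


Compute predicted values, then residuals = yi - yhat_i.
Residuals: [-1.1821, -1.0381, -1.0861, 0.5379, 2.7699].
SSres = sum(residual^2) = 11.6163.

11.6163


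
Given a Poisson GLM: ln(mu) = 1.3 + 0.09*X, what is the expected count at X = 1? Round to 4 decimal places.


Compute eta = 1.3 + 0.09 * 1 = 1.3900.
Apply inverse link: mu = e^1.3900 = 4.0149.

4.0149


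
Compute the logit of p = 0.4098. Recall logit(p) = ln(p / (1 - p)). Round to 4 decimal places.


The odds are p/(1-p) = 0.4098 / 0.5902 = 0.6943.
logit(p) = ln(0.6943) = -0.3648.

-0.3648


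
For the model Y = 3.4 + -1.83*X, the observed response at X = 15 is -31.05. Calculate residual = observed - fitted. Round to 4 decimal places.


Compute yhat = 3.4 + (-1.83)(15) = -24.0500.
Residual = actual - predicted = -31.05 - -24.0500 = -7.0000.

-7.0000


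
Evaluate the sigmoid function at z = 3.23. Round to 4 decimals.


exp(-3.2300) = 0.0396.
1 + exp(-z) = 1.0396.
sigmoid = 1/1.0396 = 0.9619.

0.9619


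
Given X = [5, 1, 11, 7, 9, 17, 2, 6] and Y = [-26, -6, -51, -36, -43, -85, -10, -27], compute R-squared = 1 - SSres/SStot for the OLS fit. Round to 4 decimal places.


Fit the OLS line: b0 = -0.1685, b1 = -4.8733.
SSres = 24.5229.
SStot = 4430.0000.
R^2 = 1 - 24.5229/4430.0000 = 0.9945.

0.9945


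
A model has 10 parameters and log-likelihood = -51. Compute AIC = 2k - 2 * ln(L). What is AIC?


AIC = 2*10 - 2*(-51).
= 20 + 102 = 122.

122


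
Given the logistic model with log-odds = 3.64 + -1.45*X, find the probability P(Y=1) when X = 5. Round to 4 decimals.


Compute z = 3.64 + (-1.45)(5) = -3.6100.
exp(-z) = 36.9661.
P = 1/(1 + 36.9661) = 0.0263.

0.0263


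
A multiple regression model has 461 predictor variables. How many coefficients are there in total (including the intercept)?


Including the intercept, the model has 461 predictor coefficients + 1 intercept.
Total = 462.

462


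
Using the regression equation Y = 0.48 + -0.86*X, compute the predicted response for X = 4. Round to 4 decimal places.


Plug X = 4 into Y = 0.48 + -0.86*X:
Y = 0.48 + -3.4400 = -2.9600.

-2.9600


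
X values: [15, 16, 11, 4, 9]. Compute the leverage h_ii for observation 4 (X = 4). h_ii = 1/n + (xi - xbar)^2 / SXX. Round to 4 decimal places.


Mean of X: xbar = 11.0000.
SXX = 94.0000.
For X = 4: h = 1/5 + (4 - 11.0000)^2/94.0000 = 0.7213.

0.7213


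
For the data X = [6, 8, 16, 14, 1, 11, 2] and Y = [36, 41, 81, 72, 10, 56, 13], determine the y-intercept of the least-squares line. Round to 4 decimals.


First find the slope: b1 = 4.7598.
Means: xbar = 8.2857, ybar = 44.1429.
b0 = ybar - b1 * xbar = 44.1429 - 4.7598 * 8.2857 = 4.7048.

4.7048


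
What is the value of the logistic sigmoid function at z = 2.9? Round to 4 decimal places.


exp(-2.9000) = 0.0550.
1 + exp(-z) = 1.0550.
sigmoid = 1/1.0550 = 0.9478.

0.9478


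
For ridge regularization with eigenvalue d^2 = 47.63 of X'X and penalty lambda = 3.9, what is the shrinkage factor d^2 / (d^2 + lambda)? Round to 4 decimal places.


Compute the denominator: 47.63 + 3.9 = 51.5300.
Shrinkage factor = 47.63 / 51.5300 = 0.9243.

0.9243


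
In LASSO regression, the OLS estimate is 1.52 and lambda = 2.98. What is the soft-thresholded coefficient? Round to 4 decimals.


|beta_OLS| = 1.52.
lambda = 2.98.
Since |beta| <= lambda, the coefficient is set to 0.
Result = 0.0000.

0.0000


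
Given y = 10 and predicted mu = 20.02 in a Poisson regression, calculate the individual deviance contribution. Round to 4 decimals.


First: ln(10/20.02) = -0.694147.
Then: 10 * -0.694147 = -6.941470.
y - mu = 10 - 20.02 = -10.02.
D = 2(-6.941470 - -10.02) = 6.157060, which rounds to 6.1571.

6.1571


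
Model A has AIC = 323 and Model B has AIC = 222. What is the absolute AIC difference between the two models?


|AIC_A - AIC_B| = |323 - 222| = 101.
Model B is preferred (lower AIC).

101


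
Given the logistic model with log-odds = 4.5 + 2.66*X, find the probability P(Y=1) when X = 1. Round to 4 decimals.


z = 4.5 + 2.66 * 1 = 7.1600.
Sigmoid: P = 1 / (1 + exp(-7.1600)) = 0.9992.

0.9992


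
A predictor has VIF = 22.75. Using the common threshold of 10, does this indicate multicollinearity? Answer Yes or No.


Compare VIF = 22.75 to the threshold of 10.
22.75 >= 10, so the answer is Yes.

Yes


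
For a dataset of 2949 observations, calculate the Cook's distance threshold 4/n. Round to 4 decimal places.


Cook's distance cutoff = 4/n = 4/2949.
= 0.0014.

0.0014


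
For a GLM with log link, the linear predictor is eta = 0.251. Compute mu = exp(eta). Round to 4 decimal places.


Apply the inverse link:
mu = e^0.251 = 1.2853.

1.2853


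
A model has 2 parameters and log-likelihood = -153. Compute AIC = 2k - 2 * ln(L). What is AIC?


AIC = 2k - 2*loglik = 2(2) - 2(-153).
= 4 + 306 = 310.

310


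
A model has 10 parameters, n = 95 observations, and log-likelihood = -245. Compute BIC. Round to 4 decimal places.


Compute k*ln(n) = 10*ln(95) = 10*4.553877 = 45.538770.
Then -2*loglik = 490.
BIC = 45.538770 + 490 = 535.538770, which rounds to 535.5388.

535.5388


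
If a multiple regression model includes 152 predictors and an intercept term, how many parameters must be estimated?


Each predictor gets one coefficient, plus one intercept.
Total parameters = 152 + 1 = 153.

153


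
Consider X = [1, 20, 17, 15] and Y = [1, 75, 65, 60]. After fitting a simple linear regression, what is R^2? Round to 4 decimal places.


The fitted line is Y = -2.2362 + 3.9612*X.
SSres = 12.4301, SStot = 3350.7500.
R^2 = 1 - SSres/SStot = 0.9963.

0.9963


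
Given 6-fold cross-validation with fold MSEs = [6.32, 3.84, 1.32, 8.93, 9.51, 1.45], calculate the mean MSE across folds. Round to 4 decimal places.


Sum of fold MSEs = 31.3700.
Average = 31.3700 / 6 = 5.2283.

5.2283
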